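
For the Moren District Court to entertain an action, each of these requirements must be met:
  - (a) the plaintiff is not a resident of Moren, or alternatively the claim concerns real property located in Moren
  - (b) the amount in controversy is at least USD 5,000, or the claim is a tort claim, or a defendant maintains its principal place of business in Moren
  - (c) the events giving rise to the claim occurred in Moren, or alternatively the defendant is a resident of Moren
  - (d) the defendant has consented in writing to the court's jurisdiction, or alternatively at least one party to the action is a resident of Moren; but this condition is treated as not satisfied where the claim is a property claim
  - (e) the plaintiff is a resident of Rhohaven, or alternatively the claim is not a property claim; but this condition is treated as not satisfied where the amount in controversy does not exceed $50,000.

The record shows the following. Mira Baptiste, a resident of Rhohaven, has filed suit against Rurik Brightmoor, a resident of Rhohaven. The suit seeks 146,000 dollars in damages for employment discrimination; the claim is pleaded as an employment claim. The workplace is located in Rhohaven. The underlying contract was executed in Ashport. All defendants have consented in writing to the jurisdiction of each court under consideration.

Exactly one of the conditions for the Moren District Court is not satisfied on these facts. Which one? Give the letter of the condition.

The Moren District Court:
  (a) The plaintiff resides in Rhohaven, which is not Moren, so one alternative holds. Satisfied.
  (b) The amount in controversy is USD 146,000, which meets the $5,000 floor — that alternative is enough. Satisfied.
  (c) The operative events occurred in Rhohaven, not Moren; the defendant resides in Rhohaven, not Moren — none of the alternatives is met. Condition not met.
  (d) Every defendant has filed written consent, which satisfies one of the alternatives. And the carve-out is inapplicable — the claim is an employment claim, not a property claim. Satisfied.
  (e) The plaintiff resides in Rhohaven — that alternative is enough. The carve-out does not apply: the amount in controversy is 146,000 dollars, above the $50,000 ceiling. Met.
Only condition (c) fails.

(c)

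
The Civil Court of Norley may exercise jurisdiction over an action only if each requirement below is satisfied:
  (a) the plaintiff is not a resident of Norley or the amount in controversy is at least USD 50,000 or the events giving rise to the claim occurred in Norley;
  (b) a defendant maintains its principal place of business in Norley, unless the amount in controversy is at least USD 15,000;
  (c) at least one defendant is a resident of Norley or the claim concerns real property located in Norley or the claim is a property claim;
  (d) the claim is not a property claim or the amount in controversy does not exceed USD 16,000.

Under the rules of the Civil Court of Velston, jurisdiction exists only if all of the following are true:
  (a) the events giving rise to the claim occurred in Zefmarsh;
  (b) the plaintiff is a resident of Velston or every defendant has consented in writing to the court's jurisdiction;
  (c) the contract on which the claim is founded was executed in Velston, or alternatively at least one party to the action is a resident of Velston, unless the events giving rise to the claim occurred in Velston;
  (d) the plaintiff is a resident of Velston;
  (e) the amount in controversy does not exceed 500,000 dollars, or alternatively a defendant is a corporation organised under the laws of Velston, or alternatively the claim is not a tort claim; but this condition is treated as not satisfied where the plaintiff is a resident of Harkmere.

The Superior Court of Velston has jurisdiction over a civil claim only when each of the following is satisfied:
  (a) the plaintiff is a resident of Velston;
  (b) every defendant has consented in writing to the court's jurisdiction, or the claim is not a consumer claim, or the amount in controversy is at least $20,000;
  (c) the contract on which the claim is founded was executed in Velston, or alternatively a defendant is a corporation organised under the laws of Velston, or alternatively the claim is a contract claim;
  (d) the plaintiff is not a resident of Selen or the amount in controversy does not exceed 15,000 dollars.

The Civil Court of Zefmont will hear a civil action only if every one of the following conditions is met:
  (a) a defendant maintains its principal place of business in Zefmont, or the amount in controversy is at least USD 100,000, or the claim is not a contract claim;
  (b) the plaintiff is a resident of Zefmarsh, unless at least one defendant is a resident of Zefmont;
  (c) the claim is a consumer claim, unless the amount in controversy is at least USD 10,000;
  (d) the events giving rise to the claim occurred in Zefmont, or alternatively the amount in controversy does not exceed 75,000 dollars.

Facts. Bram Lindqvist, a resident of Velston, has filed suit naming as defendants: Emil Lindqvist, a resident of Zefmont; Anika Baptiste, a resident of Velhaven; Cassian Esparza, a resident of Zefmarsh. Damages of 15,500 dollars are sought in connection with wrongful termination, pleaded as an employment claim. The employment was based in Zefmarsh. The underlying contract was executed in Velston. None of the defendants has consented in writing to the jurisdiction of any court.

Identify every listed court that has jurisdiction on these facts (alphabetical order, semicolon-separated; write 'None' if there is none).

The Civil Court of Norley:
  (a) The plaintiff resides in Velston, which is not Norley, which satisfies one of the alternatives. Satisfied.
  (b) No defendant is a corporation. But the amount in controversy is $15,500, which meets the $15,000 floor, and the 'unless' clause therefore excuses the requirement. Met.
  (c) No defendant resides in Norley (they reside in Zefmont, Velhaven, Zefmarsh); the claim does not concern real property; the claim is an employment claim, not a property claim — every alternative fails. Condition not met.
  (d) The claim is an employment claim, not a property claim, so this disjunct is met. Condition met.
  → At least one condition fails; no jurisdiction.
The Civil Court of Velston:
  (a) The operative events occurred in Zefmarsh. Condition met.
  (b) The plaintiff resides in Velston, so one alternative holds. Condition met.
  (c) The contract was executed in Velston, which satisfies one of the alternatives. Satisfied.
  (d) The plaintiff resides in Velston. Condition met.
  (e) The amount in controversy is 15,500 dollars, within the $500,000 ceiling, so one alternative holds. The exception is not triggered, since the plaintiff resides in Velston, not Harkmere. Met.
  → All conditions met; jurisdiction exists.
The Superior Court of Velston:
  (a) The plaintiff resides in Velston. Condition met.
  (b) The claim is an employment claim, not a consumer claim, so one alternative holds. Met.
  (c) The contract was executed in Velston, so this disjunct is met. Condition met.
  (d) The plaintiff resides in Velston, which is not Selen — that alternative is enough. Condition met.
  → Every requirement is satisfied — jurisdiction.
The Civil Court of Zefmont:
  (a) The claim is an employment claim, not a contract claim, so one alternative holds. Condition met.
  (b) The plaintiff resides in Velston, not Zefmarsh. But Emil Lindqvist resides in Zefmont, and the 'unless' clause therefore excuses the requirement. Satisfied.
  (c) The claim is an employment claim, not a consumer claim. But the amount in controversy is 15,500 dollars, which meets the 10,000 dollars floor, and the 'unless' clause therefore excuses the requirement. Satisfied.
  (d) The amount in controversy is 15,500 dollars, within the 75,000 dollars ceiling — that alternative is enough. Condition met.
  → Every requirement is satisfied — jurisdiction.

the Civil Court of Velston; the Civil Court of Zefmont; the Superior Court of Velston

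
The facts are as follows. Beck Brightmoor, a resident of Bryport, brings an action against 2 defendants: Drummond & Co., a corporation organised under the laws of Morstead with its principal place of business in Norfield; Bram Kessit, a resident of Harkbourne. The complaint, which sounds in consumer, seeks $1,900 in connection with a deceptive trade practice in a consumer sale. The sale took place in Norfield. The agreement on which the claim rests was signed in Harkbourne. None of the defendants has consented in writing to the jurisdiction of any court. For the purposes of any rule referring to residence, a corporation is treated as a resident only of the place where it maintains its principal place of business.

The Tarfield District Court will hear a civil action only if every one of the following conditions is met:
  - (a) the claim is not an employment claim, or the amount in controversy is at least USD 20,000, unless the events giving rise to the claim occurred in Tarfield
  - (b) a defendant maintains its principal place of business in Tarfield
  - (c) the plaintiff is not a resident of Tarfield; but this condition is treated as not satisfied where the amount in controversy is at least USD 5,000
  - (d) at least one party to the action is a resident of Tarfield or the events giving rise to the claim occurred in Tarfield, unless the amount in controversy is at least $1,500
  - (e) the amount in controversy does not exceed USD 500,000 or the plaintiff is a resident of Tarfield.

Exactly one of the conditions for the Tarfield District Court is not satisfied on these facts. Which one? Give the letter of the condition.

(b)

The Tarfield District Court:
  (a) The claim is a consumer claim, not an employment claim, which satisfies one of the alternatives. Met.
  (b) The corporate defendant(s) have their principal place of business in Norfield, not Tarfield. Not met.
  (c) The plaintiff resides in Bryport, which is not Tarfield. And the carve-out is inapplicable — the amount in controversy is 1,900 dollars, below the $5,000 floor. Met.
  (d) No party resides in Tarfield; the operative events occurred in Norfield, not Tarfield — none of the alternatives is met. But the amount in controversy is USD 1,900, which meets the USD 1,500 floor, and the 'unless' clause therefore excuses the requirement. Satisfied.
  (e) The amount in controversy is 1,900 dollars, within the $500,000 ceiling, so one alternative holds. Condition met.
Only condition (b) fails.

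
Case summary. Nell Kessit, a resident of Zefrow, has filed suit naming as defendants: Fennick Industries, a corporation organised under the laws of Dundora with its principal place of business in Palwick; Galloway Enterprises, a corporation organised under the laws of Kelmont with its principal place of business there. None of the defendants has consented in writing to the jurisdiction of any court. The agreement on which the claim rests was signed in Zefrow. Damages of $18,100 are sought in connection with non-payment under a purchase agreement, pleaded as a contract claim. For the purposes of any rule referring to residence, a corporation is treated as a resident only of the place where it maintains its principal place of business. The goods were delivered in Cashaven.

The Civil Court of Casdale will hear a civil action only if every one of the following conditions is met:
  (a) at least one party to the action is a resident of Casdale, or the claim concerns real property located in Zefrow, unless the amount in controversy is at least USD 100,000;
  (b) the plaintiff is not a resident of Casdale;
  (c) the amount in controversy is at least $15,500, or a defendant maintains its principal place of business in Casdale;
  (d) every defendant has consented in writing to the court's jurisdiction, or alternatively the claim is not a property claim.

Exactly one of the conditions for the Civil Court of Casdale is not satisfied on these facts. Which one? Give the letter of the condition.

The Civil Court of Casdale:
  (a) No party resides in Casdale; the claim does not concern real property — every alternative fails. Nor does the 'unless' clause help: the amount in controversy is USD 18,100, below the $100,000 floor. Fails.
  (b) The plaintiff resides in Zefrow, which is not Casdale. Satisfied.
  (c) The amount in controversy is $18,100, which meets the 15,500 dollars floor — that alternative is enough. Condition met.
  (d) The claim is a contract claim, not a property claim, so this disjunct is met. Condition met.
Only condition (a) fails.

(a)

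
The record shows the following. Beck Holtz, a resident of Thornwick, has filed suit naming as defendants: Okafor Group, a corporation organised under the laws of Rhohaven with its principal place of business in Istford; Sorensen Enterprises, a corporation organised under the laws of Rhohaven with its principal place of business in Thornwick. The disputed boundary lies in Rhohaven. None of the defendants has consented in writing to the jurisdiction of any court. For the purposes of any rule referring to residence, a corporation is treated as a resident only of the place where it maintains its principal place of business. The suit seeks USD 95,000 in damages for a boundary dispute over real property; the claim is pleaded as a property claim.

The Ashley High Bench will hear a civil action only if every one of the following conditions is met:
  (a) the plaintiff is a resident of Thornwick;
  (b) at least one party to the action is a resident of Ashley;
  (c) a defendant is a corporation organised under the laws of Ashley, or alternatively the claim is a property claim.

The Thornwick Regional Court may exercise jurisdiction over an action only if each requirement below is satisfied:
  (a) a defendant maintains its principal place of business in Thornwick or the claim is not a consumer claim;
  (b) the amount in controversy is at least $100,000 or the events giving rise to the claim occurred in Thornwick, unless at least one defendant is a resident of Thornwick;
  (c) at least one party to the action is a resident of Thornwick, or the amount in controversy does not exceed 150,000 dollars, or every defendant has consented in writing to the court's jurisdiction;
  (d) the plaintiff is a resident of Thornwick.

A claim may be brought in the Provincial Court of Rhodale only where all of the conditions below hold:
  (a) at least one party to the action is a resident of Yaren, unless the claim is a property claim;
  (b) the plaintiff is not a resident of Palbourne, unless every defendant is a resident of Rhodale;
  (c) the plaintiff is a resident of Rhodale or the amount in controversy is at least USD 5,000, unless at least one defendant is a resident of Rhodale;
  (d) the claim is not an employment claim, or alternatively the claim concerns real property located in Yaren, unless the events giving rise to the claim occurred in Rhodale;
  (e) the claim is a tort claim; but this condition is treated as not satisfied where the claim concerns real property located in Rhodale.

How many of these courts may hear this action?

1

The Ashley High Bench:
  (a) The plaintiff resides in Thornwick. Condition met.
  (b) No party resides in Ashley. Not satisfied.
  (c) The claim is a property claim — that alternative is enough. Condition met.
  → Not every requirement is met — no jurisdiction.
The Thornwick Regional Court:
  (a) Sorensen Enterprises has its principal place of business in Thornwick, which satisfies one of the alternatives. Condition met.
  (b) The amount in controversy is USD 95,000, below the USD 100,000 floor; the operative events occurred in Rhohaven, not Thornwick — every alternative fails. But Sorensen Enterprises resides in Thornwick, and the 'unless' clause therefore excuses the requirement. Condition met.
  (c) Beck Holtz resides in Thornwick — that alternative is enough. Met.
  (d) The plaintiff resides in Thornwick. Condition met.
  → The court has jurisdiction.
The Provincial Court of Rhodale:
  (a) No party resides in Yaren. But the claim is a property claim, and the 'unless' clause therefore excuses the requirement. Satisfied.
  (b) The plaintiff resides in Thornwick, which is not Palbourne. Satisfied.
  (c) The amount in controversy is $95,000, which meets the 5,000 dollars floor, so one alternative holds. Met.
  (d) The claim is a property claim, not an employment claim, so one alternative holds. Met.
  (e) The claim is a property claim, not a tort claim. Not satisfied.
  → The court lacks jurisdiction.
Courts with jurisdiction: the Thornwick Regional Court — 1 in total.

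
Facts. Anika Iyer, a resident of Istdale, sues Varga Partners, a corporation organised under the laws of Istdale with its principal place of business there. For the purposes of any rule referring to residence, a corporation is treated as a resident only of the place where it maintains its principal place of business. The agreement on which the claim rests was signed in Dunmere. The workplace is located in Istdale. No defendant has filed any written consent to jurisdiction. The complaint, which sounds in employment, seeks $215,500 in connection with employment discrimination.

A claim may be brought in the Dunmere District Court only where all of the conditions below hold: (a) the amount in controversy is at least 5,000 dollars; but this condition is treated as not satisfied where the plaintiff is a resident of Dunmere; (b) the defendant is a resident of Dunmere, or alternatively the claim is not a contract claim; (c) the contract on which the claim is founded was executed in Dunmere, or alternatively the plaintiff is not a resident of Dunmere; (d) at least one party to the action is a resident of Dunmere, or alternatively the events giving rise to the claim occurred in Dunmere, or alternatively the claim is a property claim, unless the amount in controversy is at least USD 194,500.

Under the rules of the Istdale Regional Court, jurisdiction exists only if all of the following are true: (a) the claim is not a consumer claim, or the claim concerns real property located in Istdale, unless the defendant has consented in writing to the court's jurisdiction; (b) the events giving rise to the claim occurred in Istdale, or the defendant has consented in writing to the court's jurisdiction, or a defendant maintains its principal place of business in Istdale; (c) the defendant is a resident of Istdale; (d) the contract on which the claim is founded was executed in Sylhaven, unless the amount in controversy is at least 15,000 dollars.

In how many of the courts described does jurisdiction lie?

The Dunmere District Court:
  (a) The amount in controversy is $215,500, which meets the 5,000 dollars floor. And the carve-out is inapplicable — the plaintiff resides in Istdale, not Dunmere. Met.
  (b) The claim is an employment claim, not a contract claim — that alternative is enough. Met.
  (c) The contract was executed in Dunmere, so this disjunct is met. Satisfied.
  (d) No party resides in Dunmere; the operative events occurred in Istdale, not Dunmere; the claim is an employment claim, not a property claim — no alternative holds. However, the amount in controversy is USD 215,500, which meets the 194,500 dollars floor, so the 'unless' proviso supplies this condition. Met.
  → Every requirement is satisfied — jurisdiction.
The Istdale Regional Court:
  (a) The claim is an employment claim, not a consumer claim — that alternative is enough. Met.
  (b) The operative events occurred in Istdale, so this disjunct is met. Condition met.
  (c) The defendant resides in Istdale. Condition met.
  (d) The contract was executed in Dunmere, not Sylhaven. The proviso rescues it, though: the amount in controversy is $215,500, which meets the USD 15,000 floor. Met.
  → The court has jurisdiction.
Courts with jurisdiction: the Dunmere District Court, the Istdale Regional Court — 2 in total.

2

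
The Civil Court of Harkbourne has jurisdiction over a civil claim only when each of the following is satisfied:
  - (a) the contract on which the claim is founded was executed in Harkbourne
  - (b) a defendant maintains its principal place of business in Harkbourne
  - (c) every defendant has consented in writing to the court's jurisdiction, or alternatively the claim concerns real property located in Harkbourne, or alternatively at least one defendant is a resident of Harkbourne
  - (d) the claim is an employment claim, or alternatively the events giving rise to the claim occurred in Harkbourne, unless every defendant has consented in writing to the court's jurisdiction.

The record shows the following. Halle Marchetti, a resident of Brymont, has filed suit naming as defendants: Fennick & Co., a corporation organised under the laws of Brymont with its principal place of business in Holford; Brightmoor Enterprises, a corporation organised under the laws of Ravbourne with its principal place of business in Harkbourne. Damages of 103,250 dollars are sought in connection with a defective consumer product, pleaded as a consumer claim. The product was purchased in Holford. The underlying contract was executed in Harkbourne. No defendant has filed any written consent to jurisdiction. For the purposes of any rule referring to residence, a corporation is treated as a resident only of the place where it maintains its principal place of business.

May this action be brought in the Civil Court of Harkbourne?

No

The Civil Court of Harkbourne:
  (a) The contract was executed in Harkbourne. Met.
  (b) Brightmoor Enterprises has its principal place of business in Harkbourne. Satisfied.
  (c) Brightmoor Enterprises resides in Harkbourne — that alternative is enough. Satisfied.
  (d) The claim is a consumer claim, not an employment claim; the operative events occurred in Holford, not Harkbourne — none of the alternatives is met. And no such written consent has been filed, so the proviso does not save it. Not satisfied.
  → No jurisdiction.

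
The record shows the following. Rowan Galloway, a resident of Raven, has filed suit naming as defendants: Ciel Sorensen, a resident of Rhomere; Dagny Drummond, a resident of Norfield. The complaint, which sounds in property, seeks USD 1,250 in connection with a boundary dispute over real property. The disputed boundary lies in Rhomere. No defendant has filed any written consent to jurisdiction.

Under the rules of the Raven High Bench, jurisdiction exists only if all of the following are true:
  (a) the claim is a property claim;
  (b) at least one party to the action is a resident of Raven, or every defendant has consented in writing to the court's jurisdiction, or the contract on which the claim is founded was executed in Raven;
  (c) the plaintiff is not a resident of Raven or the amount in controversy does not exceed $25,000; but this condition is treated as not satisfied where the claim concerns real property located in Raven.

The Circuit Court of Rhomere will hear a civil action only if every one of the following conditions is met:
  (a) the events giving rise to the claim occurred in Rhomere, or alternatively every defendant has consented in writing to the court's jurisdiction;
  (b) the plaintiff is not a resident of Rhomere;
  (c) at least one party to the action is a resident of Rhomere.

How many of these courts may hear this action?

The Raven High Bench:
  (a) The claim is a property claim. Met.
  (b) Rowan Galloway resides in Raven, which satisfies one of the alternatives. Condition met.
  (c) The amount in controversy is 1,250 dollars, within the $25,000 ceiling, which satisfies one of the alternatives. The carve-out does not apply: the property lies in Rhomere, not Raven. Met.
  → Jurisdiction lies.
The Circuit Court of Rhomere:
  (a) The operative events occurred in Rhomere, so one alternative holds. Satisfied.
  (b) The plaintiff resides in Raven, which is not Rhomere. Satisfied.
  (c) Ciel Sorensen resides in Rhomere. Met.
  → Jurisdiction lies.
Courts with jurisdiction: the Raven High Bench, the Circuit Court of Rhomere — 2 in total.

2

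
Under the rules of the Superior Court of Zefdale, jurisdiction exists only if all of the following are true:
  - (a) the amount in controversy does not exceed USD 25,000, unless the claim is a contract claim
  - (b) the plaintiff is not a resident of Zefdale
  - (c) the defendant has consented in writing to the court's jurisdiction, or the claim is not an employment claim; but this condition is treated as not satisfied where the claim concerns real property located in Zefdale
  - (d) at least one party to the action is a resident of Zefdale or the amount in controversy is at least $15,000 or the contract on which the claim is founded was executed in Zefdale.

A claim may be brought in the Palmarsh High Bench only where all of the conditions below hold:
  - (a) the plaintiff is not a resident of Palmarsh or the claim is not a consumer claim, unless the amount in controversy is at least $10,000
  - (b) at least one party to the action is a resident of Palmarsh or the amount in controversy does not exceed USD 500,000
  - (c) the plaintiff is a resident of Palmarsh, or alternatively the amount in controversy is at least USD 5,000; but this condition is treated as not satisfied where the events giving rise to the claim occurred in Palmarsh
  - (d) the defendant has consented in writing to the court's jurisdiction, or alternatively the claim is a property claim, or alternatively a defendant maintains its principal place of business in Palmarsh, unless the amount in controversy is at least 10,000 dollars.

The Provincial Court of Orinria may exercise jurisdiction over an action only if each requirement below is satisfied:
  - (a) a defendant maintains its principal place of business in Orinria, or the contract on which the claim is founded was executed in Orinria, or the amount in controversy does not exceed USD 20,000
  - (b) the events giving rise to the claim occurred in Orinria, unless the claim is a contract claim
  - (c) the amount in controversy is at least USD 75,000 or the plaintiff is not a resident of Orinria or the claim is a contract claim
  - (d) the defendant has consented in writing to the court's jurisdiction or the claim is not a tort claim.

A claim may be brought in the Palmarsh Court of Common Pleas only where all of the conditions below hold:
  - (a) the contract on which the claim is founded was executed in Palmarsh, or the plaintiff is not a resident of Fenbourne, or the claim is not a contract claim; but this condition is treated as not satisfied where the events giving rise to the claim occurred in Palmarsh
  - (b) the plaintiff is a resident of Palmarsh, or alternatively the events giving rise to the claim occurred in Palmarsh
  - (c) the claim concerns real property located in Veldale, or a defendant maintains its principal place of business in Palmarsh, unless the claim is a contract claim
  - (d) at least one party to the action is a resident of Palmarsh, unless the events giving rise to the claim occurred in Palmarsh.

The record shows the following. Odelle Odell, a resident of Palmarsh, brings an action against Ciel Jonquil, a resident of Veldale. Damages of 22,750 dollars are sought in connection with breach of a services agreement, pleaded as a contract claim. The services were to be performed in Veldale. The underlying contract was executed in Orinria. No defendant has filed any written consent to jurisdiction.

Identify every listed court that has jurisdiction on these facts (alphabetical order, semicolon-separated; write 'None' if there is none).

The Superior Court of Zefdale:
  (a) The amount in controversy is USD 22,750, within the USD 25,000 ceiling. Met.
  (b) The plaintiff resides in Palmarsh, which is not Zefdale. Met.
  (c) The claim is a contract claim, not an employment claim, which satisfies one of the alternatives. And the carve-out is inapplicable — the claim does not concern real property. Satisfied.
  (d) The amount in controversy is USD 22,750, which meets the USD 15,000 floor, so this disjunct is met. Condition met.
  → All conditions met; jurisdiction exists.
The Palmarsh High Bench:
  (a) The claim is a contract claim, not a consumer claim, so one alternative holds. Met.
  (b) Odelle Odell resides in Palmarsh — that alternative is enough. Condition met.
  (c) The plaintiff resides in Palmarsh, so one alternative holds. The exception is not triggered, since the operative events occurred in Veldale, not Palmarsh. Met.
  (d) No such written consent has been filed; the claim is a contract claim, not a property claim; no defendant is a corporation — no alternative holds. The proviso rescues it, though: the amount in controversy is USD 22,750, which meets the USD 10,000 floor. Satisfied.
  → Every requirement is satisfied — jurisdiction.
The Provincial Court of Orinria:
  (a) The contract was executed in Orinria, so one alternative holds. Satisfied.
  (b) The operative events occurred in Veldale, not Orinria. However, the claim is a contract claim, so the 'unless' proviso supplies this condition. Satisfied.
  (c) The plaintiff resides in Palmarsh, which is not Orinria, so this disjunct is met. Satisfied.
  (d) The claim is a contract claim, not a tort claim, so one alternative holds. Condition met.
  → The court has jurisdiction.
The Palmarsh Court of Common Pleas:
  (a) The plaintiff resides in Palmarsh, which is not Fenbourne — that alternative is enough. The carve-out does not apply: the operative events occurred in Veldale, not Palmarsh. Met.
  (b) The plaintiff resides in Palmarsh, so this disjunct is met. Condition met.
  (c) The claim does not concern real property; no defendant is a corporation — none of the alternatives is met. The proviso rescues it, though: the claim is a contract claim. Met.
  (d) Odelle Odell resides in Palmarsh. Satisfied.
  → Every requirement is satisfied — jurisdiction.

the Palmarsh Court of Common Pleas; the Palmarsh High Bench; the Provincial Court of Orinria; the Superior Court of Zefdale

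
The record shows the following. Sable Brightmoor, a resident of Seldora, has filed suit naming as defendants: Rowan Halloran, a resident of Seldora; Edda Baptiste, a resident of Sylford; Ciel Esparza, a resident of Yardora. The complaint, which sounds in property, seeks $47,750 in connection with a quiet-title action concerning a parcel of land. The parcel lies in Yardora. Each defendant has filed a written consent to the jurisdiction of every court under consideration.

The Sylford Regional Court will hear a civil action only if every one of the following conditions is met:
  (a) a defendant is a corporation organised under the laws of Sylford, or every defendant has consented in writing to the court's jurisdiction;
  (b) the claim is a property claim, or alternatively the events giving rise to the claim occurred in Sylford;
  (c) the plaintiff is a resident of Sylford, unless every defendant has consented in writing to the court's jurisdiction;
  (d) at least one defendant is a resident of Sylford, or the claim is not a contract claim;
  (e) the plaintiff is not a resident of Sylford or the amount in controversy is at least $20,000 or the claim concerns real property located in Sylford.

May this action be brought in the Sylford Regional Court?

Yes

The Sylford Regional Court:
  (a) Every defendant has filed written consent, so this disjunct is met. Condition met.
  (b) The claim is a property claim, so one alternative holds. Satisfied.
  (c) The plaintiff resides in Seldora, not Sylford. However, every defendant has filed written consent, so the 'unless' proviso supplies this condition. Condition met.
  (d) Edda Baptiste resides in Sylford, so this disjunct is met. Satisfied.
  (e) The plaintiff resides in Seldora, which is not Sylford, so one alternative holds. Condition met.
  → The court has jurisdiction.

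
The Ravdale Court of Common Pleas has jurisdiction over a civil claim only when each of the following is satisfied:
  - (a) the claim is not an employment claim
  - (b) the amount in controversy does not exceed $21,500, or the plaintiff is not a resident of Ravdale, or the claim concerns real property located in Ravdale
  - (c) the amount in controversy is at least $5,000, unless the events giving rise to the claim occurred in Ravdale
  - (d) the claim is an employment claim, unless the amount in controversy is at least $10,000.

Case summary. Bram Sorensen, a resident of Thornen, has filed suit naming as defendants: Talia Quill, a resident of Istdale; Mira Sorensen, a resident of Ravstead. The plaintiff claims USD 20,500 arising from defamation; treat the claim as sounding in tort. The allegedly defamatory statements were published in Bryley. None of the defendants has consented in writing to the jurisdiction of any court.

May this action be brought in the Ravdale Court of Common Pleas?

Yes

The Ravdale Court of Common Pleas:
  (a) The claim is a tort claim, not an employment claim. Met.
  (b) The amount in controversy is $20,500, within the $21,500 ceiling — that alternative is enough. Condition met.
  (c) The amount in controversy is $20,500, which meets the USD 5,000 floor. Satisfied.
  (d) The claim is a tort claim, not an employment claim. However, the amount in controversy is USD 20,500, which meets the USD 10,000 floor, so the 'unless' proviso supplies this condition. Condition met.
  → Jurisdiction lies.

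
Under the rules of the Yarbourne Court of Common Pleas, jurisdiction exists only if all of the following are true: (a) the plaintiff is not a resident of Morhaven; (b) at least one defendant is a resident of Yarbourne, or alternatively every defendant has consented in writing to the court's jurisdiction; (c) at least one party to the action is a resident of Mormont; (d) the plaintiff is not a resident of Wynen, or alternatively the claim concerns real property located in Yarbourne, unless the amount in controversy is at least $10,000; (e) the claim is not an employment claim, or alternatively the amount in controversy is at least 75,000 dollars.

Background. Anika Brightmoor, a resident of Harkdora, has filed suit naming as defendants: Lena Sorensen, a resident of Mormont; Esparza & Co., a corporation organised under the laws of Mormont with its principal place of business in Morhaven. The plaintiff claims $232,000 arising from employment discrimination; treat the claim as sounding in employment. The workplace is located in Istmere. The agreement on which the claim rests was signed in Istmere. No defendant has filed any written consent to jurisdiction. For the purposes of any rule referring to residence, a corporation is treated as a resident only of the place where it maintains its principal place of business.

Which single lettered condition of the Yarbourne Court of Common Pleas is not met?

The Yarbourne Court of Common Pleas:
  (a) The plaintiff resides in Harkdora, which is not Morhaven. Condition met.
  (b) No defendant resides in Yarbourne (they reside in Mormont, Morhaven); no such written consent has been filed — no alternative holds. Condition not met.
  (c) Lena Sorensen resides in Mormont. Satisfied.
  (d) The plaintiff resides in Harkdora, which is not Wynen — that alternative is enough. Condition met.
  (e) The amount in controversy is 232,000 dollars, which meets the 75,000 dollars floor, which satisfies one of the alternatives. Condition met.
Only condition (b) fails.

(b)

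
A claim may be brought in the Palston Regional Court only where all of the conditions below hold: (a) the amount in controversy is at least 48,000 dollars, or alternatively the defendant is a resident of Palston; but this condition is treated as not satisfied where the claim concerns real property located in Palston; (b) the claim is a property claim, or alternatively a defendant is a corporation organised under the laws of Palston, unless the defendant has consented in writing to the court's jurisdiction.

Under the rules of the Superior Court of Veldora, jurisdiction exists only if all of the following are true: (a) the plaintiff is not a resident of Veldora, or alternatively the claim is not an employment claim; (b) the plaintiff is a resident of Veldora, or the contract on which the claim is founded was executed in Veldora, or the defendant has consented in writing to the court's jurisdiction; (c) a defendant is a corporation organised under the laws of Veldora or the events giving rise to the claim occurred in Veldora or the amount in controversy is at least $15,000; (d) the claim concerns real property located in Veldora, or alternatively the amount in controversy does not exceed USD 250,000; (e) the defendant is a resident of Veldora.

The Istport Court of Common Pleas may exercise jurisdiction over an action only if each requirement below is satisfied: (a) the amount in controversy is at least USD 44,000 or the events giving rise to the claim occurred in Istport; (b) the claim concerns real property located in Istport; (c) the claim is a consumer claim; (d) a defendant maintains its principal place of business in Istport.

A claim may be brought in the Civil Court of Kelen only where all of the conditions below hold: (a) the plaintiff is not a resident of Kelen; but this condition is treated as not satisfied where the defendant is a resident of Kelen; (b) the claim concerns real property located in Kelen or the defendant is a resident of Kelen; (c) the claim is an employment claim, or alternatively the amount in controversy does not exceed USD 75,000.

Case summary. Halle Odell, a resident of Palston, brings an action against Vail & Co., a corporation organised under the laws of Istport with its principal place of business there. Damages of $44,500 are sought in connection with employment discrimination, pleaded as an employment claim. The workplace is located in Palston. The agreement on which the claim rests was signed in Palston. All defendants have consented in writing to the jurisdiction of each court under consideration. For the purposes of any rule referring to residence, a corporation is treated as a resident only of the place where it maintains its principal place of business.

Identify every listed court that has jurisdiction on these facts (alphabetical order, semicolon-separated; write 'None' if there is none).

The Palston Regional Court:
  (a) The amount in controversy is USD 44,500, below the 48,000 dollars floor; the defendant resides in Istport, not Palston — no alternative holds. Not satisfied.
  (b) The claim is an employment claim, not a property claim; the corporate defendant(s) are organised in Istport, not Palston — no alternative holds. The proviso rescues it, though: every defendant has filed written consent. Condition met.
  → The court lacks jurisdiction.
The Superior Court of Veldora:
  (a) The plaintiff resides in Palston, which is not Veldora, which satisfies one of the alternatives. Satisfied.
  (b) Every defendant has filed written consent, so this disjunct is met. Condition met.
  (c) The amount in controversy is USD 44,500, which meets the $15,000 floor, so one alternative holds. Met.
  (d) The amount in controversy is $44,500, within the USD 250,000 ceiling — that alternative is enough. Condition met.
  (e) The defendant resides in Istport, not Veldora. Not met.
  → Not every requirement is met — no jurisdiction.
The Istport Court of Common Pleas:
  (a) The amount in controversy is USD 44,500, which meets the 44,000 dollars floor — that alternative is enough. Condition met.
  (b) The claim does not concern real property. Not met.
  (c) The claim is an employment claim, not a consumer claim. Not satisfied.
  (d) Vail & Co. has its principal place of business in Istport. Condition met.
  → No jurisdiction.
The Civil Court of Kelen:
  (a) The plaintiff resides in Palston, which is not Kelen. The exception is not triggered, since the defendant resides in Istport, not Kelen. Met.
  (b) The claim does not concern real property; the defendant resides in Istport, not Kelen — no alternative holds. Fails.
  (c) The claim is an employment claim — that alternative is enough. Met.
  → The court lacks jurisdiction.

None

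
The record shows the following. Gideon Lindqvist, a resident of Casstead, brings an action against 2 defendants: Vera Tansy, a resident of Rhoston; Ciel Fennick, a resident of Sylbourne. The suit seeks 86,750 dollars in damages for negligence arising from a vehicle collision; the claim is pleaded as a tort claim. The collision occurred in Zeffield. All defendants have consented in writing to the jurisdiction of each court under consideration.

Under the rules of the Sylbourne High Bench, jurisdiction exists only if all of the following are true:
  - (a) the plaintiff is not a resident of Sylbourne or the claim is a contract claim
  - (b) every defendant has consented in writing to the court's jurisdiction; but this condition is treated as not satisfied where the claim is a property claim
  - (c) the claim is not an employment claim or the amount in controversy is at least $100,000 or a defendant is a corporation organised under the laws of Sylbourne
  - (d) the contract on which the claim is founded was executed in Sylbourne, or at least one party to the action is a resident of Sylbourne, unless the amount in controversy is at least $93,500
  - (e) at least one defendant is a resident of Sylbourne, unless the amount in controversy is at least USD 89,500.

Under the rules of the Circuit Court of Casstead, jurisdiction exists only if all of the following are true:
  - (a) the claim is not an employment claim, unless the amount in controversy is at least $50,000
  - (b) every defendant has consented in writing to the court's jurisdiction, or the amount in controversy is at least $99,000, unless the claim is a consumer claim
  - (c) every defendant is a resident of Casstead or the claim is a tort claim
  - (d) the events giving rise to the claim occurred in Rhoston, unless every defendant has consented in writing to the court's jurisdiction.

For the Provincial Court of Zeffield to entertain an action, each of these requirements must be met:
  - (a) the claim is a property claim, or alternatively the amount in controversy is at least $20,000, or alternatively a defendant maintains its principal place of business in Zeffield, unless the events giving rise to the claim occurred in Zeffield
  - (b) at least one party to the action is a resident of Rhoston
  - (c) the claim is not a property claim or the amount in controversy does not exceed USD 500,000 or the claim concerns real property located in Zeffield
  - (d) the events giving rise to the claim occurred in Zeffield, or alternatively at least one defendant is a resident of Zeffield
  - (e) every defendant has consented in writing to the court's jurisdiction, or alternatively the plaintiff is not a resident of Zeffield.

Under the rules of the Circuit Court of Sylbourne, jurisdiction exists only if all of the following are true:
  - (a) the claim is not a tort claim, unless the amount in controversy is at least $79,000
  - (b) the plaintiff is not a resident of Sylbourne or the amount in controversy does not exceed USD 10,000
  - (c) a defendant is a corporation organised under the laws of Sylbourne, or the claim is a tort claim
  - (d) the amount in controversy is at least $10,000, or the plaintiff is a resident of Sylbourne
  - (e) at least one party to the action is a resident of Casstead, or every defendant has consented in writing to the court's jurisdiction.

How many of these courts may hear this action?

The Sylbourne High Bench:
  (a) The plaintiff resides in Casstead, which is not Sylbourne, so one alternative holds. Condition met.
  (b) Every defendant has filed written consent. And the carve-out is inapplicable — the claim is a tort claim, not a property claim. Satisfied.
  (c) The claim is a tort claim, not an employment claim, so this disjunct is met. Condition met.
  (d) Ciel Fennick resides in Sylbourne, which satisfies one of the alternatives. Met.
  (e) Ciel Fennick resides in Sylbourne. Satisfied.
  → All conditions met; jurisdiction exists.
The Circuit Court of Casstead:
  (a) The claim is a tort claim, not an employment claim. Met.
  (b) Every defendant has filed written consent, which satisfies one of the alternatives. Met.
  (c) The claim is a tort claim, so this disjunct is met. Satisfied.
  (d) The operative events occurred in Zeffield, not Rhoston. However, every defendant has filed written consent, so the 'unless' proviso supplies this condition. Satisfied.
  → The court has jurisdiction.
The Provincial Court of Zeffield:
  (a) The amount in controversy is 86,750 dollars, which meets the $20,000 floor, so this disjunct is met. Met.
  (b) Vera Tansy resides in Rhoston. Condition met.
  (c) The claim is a tort claim, not a property claim, so one alternative holds. Condition met.
  (d) The operative events occurred in Zeffield — that alternative is enough. Met.
  (e) Every defendant has filed written consent, so this disjunct is met. Met.
  → Every requirement is satisfied — jurisdiction.
The Circuit Court of Sylbourne:
  (a) The claim is a tort claim. However, the amount in controversy is USD 86,750, which meets the 79,000 dollars floor, so the 'unless' proviso supplies this condition. Met.
  (b) The plaintiff resides in Casstead, which is not Sylbourne, which satisfies one of the alternatives. Met.
  (c) The claim is a tort claim, so this disjunct is met. Met.
  (d) The amount in controversy is 86,750 dollars, which meets the USD 10,000 floor, which satisfies one of the alternatives. Met.
  (e) Gideon Lindqvist resides in Casstead, so this disjunct is met. Satisfied.
  → All conditions met; jurisdiction exists.
Courts with jurisdiction: the Sylbourne High Bench, the Circuit Court of Casstead, the Provincial Court of Zeffield, the Circuit Court of Sylbourne — 4 in total.

4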